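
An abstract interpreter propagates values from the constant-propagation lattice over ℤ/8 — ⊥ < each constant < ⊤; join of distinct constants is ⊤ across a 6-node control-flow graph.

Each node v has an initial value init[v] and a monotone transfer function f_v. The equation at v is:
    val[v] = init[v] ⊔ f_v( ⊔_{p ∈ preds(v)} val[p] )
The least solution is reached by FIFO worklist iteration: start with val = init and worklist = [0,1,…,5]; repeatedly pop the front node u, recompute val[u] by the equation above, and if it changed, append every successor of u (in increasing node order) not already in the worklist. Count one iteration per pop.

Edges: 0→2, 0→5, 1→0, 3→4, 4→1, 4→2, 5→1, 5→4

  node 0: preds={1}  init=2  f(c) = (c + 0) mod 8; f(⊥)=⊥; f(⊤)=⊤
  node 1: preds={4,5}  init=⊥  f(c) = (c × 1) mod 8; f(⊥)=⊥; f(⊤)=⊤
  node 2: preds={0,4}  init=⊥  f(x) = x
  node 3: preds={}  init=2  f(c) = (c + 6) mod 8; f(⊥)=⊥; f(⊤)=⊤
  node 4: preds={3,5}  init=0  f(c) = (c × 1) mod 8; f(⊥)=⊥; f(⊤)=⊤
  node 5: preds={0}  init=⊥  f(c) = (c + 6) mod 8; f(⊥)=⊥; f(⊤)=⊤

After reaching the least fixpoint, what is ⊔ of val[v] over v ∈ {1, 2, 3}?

Iteration log — 14 steps:
  step 1. node 0  ⊔preds=⊥  new=2  stable
  step 2. node 1  ⊔preds=0  new=0  old=⊥  +wl: 0
  step 3. node 2  ⊔preds=⊤  new=⊤  old=⊥  +wl: 
  step 4. node 3  ⊔preds=⊥  new=2  stable
  step 5. node 4  ⊔preds=2  new=⊤  old=0  +wl: 1,2
  step 6. node 5  ⊔preds=2  new=0  old=⊥  +wl: 4
  step 7. node 0  ⊔preds=0  new=⊤  old=2  +wl: 5
  step 8. node 1  ⊔preds=⊤  new=⊤  old=0  +wl: 0
  step 9. node 2  ⊔preds=⊤  new=⊤  stable
  step 10. node 4  ⊔preds=⊤  new=⊤  stable
  step 11. node 5  ⊔preds=⊤  new=⊤  old=0  +wl: 1,4
  step 12. node 0  ⊔preds=⊤  new=⊤  stable
  step 13. node 1  ⊔preds=⊤  new=⊤  stable
  step 14. node 4  ⊔preds=⊤  new=⊤  stable

Least fixpoint reached:
  node 0: ⊤
  node 1: ⊤
  node 2: ⊤
  node 3: 2
  node 4: ⊤
  node 5: ⊤

⊤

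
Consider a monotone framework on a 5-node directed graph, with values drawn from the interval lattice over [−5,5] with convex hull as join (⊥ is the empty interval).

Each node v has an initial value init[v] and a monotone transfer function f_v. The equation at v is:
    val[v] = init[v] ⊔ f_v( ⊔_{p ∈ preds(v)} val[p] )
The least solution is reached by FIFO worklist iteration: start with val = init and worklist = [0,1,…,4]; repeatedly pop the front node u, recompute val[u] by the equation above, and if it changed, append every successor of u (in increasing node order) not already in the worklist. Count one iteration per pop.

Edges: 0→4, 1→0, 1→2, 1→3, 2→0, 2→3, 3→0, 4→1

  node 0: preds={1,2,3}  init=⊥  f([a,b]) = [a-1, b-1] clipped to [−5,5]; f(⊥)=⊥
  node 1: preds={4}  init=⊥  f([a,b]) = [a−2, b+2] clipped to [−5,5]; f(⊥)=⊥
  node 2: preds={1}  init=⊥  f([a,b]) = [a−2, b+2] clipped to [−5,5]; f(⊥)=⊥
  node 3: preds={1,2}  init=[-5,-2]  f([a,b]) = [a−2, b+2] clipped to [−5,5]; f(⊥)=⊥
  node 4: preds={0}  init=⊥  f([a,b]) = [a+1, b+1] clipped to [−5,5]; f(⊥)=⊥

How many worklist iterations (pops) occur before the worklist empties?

Iteration log — 23 steps:
  step 1. node 0  ⊔preds=[-5,-2]  new=[-5,-3]  old=⊥  +wl: 
  step 2. node 1  ⊔preds=⊥  new=⊥  stable
  step 3. node 2  ⊔preds=⊥  new=⊥  stable
  step 4. node 3  ⊔preds=⊥  new=[-5,-2]  stable
  step 5. node 4  ⊔preds=[-5,-3]  new=[-4,-2]  old=⊥  +wl: 1
  step 6. node 1  ⊔preds=[-4,-2]  new=[-5,0]  old=⊥  +wl: 0,2,3
  step 7. node 0  ⊔preds=[-5,0]  new=[-5,-1]  old=[-5,-3]  +wl: 4
  step 8. node 2  ⊔preds=[-5,0]  new=[-5,2]  old=⊥  +wl: 0
  step 9. node 3  ⊔preds=[-5,2]  new=[-5,4]  old=[-5,-2]  +wl: 
  step 10. node 4  ⊔preds=[-5,-1]  new=[-4,0]  old=[-4,-2]  +wl: 1
  step 11. node 0  ⊔preds=[-5,4]  new=[-5,3]  old=[-5,-1]  +wl: 4
  step 12. node 1  ⊔preds=[-4,0]  new=[-5,2]  old=[-5,0]  +wl: 0,2,3
  step 13. node 4  ⊔preds=[-5,3]  new=[-4,4]  old=[-4,0]  +wl: 1
  step 14. node 0  ⊔preds=[-5,4]  new=[-5,3]  stable
  step 15. node 2  ⊔preds=[-5,2]  new=[-5,4]  old=[-5,2]  +wl: 0
  step 16. node 3  ⊔preds=[-5,4]  new=[-5,5]  old=[-5,4]  +wl: 
  step 17. node 1  ⊔preds=[-4,4]  new=[-5,5]  old=[-5,2]  +wl: 2,3
  step 18. node 0  ⊔preds=[-5,5]  new=[-5,4]  old=[-5,3]  +wl: 4
  step 19. node 2  ⊔preds=[-5,5]  new=[-5,5]  old=[-5,4]  +wl: 0
  step 20. node 3  ⊔preds=[-5,5]  new=[-5,5]  stable
  step 21. node 4  ⊔preds=[-5,4]  new=[-4,5]  old=[-4,4]  +wl: 1
  step 22. node 0  ⊔preds=[-5,5]  new=[-5,4]  stable
  step 23. node 1  ⊔preds=[-4,5]  new=[-5,5]  stable

Least fixpoint reached:
  node 0: [-5,4]
  node 1: [-5,5]
  node 2: [-5,5]
  node 3: [-5,5]
  node 4: [-4,5]

23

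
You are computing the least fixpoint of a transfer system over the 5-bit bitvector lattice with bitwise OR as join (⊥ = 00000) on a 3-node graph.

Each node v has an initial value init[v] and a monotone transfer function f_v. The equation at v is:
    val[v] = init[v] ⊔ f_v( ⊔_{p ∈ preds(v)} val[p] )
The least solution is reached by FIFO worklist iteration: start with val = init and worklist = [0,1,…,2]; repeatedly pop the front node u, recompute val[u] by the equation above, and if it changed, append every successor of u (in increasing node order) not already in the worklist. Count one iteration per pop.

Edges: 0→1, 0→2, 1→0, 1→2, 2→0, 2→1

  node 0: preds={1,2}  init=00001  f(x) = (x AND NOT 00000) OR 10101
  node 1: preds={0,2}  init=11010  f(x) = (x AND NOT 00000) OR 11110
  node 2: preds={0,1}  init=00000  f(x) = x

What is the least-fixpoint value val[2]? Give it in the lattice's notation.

Iteration log — 5 steps:
  step 1. node 0  ⊔preds=11010  new=11111  old=00001  +wl: 
  step 2. node 1  ⊔preds=11111  new=11111  old=11010  +wl: 0
  step 3. node 2  ⊔preds=11111  new=11111  old=00000  +wl: 1
  step 4. node 0  ⊔preds=11111  new=11111  stable
  step 5. node 1  ⊔preds=11111  new=11111  stable

Least fixpoint reached:
  node 0: 11111
  node 1: 11111
  node 2: 11111

11111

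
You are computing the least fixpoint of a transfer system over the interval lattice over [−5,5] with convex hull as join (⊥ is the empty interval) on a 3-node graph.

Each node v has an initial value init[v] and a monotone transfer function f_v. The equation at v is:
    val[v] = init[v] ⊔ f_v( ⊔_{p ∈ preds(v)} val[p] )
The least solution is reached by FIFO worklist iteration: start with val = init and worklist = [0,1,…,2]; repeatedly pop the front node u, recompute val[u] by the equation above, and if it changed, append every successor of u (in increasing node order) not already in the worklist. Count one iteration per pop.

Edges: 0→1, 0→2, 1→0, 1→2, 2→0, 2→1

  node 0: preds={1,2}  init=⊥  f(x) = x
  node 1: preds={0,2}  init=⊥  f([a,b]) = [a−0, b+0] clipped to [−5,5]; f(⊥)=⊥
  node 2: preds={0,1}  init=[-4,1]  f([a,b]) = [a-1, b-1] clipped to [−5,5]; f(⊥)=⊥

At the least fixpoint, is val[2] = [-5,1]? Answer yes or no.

yes

Worklist (7 pops):
  #1 pop 0: in=[-4,1] → [-4,1] (was ⊥); enqueue []
  #2 pop 1: in=[-4,1] → [-4,1] (was ⊥); enqueue [0]
  #3 pop 2: in=[-4,1] → [-5,1] (was [-4,1]); enqueue [1]
  #4 pop 0: in=[-5,1] → [-5,1] (was [-4,1]); enqueue [2]
  #5 pop 1: in=[-5,1] → [-5,1] (was [-4,1]); enqueue [0]
  #6 pop 2: in=[-5,1] → [-5,1] (no change)
  #7 pop 0: in=[-5,1] → [-5,1] (no change)

Fixpoint:
  val[0] = [-5,1]
  val[1] = [-5,1]
  val[2] = [-5,1]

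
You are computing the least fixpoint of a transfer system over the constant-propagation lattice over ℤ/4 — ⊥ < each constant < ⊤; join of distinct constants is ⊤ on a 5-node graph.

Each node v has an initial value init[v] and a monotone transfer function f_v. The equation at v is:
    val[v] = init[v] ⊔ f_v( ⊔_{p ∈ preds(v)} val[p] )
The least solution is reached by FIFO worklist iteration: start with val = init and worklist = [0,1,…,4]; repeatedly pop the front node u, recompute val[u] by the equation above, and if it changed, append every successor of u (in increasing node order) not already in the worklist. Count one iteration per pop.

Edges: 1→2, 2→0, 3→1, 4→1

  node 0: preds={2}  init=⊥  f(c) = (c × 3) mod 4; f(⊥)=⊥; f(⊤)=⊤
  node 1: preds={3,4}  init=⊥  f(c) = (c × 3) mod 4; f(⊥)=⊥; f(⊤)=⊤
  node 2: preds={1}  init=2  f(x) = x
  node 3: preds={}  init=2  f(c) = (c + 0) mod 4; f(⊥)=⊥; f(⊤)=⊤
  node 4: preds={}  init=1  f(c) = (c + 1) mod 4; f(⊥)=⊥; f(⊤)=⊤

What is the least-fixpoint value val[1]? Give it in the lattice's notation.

Worklist (6 pops):
  #1 pop 0: in=2 → 2 (was ⊥); enqueue []
  #2 pop 1: in=⊤ → ⊤ (was ⊥); enqueue []
  #3 pop 2: in=⊤ → ⊤ (was 2); enqueue [0]
  #4 pop 3: in=⊥ → 2 (no change)
  #5 pop 4: in=⊥ → 1 (no change)
  #6 pop 0: in=⊤ → ⊤ (was 2); enqueue []

Fixpoint:
  val[0] = ⊤
  val[1] = ⊤
  val[2] = ⊤
  val[3] = 2
  val[4] = 1

⊤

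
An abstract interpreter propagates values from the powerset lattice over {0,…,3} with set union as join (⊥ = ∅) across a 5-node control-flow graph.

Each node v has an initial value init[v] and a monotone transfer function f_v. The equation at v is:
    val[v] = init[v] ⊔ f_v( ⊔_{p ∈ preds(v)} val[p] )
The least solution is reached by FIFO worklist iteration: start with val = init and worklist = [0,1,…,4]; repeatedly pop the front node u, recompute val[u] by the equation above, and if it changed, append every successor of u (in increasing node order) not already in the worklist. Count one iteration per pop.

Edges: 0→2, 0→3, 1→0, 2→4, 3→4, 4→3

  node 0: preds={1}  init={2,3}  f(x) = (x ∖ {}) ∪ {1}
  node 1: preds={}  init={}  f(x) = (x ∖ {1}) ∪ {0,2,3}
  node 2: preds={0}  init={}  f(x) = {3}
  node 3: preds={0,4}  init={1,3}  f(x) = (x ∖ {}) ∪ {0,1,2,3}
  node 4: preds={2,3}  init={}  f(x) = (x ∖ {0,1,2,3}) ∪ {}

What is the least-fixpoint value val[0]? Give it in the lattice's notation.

{0,1,2,3}

Iteration log — 8 steps:
  step 1. node 0  ⊔preds={}  new={1,2,3}  old={2,3}  +wl: 
  step 2. node 1  ⊔preds={}  new={0,2,3}  old={}  +wl: 0
  step 3. node 2  ⊔preds={1,2,3}  new={3}  old={}  +wl: 
  step 4. node 3  ⊔preds={1,2,3}  new={0,1,2,3}  old={1,3}  +wl: 
  step 5. node 4  ⊔preds={0,1,2,3}  new={}  stable
  step 6. node 0  ⊔preds={0,2,3}  new={0,1,2,3}  old={1,2,3}  +wl: 2,3
  step 7. node 2  ⊔preds={0,1,2,3}  new={3}  stable
  step 8. node 3  ⊔preds={0,1,2,3}  new={0,1,2,3}  stable

Least fixpoint reached:
  node 0: {0,1,2,3}
  node 1: {0,2,3}
  node 2: {3}
  node 3: {0,1,2,3}
  node 4: {}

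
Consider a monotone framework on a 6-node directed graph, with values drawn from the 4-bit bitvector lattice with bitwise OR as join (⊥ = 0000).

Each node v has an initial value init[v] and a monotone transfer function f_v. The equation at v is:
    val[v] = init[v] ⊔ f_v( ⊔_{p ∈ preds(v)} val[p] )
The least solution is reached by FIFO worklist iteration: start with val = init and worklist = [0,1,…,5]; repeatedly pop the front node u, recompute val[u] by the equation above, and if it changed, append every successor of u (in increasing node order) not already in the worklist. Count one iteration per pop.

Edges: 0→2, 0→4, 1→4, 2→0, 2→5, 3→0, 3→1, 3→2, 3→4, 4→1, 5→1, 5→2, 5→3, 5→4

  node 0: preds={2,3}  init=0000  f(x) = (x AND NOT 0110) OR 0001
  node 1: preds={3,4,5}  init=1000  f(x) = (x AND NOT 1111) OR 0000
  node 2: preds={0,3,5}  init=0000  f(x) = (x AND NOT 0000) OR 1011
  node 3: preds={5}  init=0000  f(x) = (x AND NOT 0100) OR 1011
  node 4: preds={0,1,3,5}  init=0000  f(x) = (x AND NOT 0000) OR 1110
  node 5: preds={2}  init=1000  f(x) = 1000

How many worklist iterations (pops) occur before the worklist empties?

Trace (10 dequeues):
  [1] u=0 | in 0000 | out 0001 | prev 0000 | push {}
  [2] u=1 | in 1000 | out 1000 | ==
  [3] u=2 | in 1001 | out 1011 | prev 0000 | push {0}
  [4] u=3 | in 1000 | out 1011 | prev 0000 | push {1,2}
  [5] u=4 | in 1011 | out 1111 | prev 0000 | push {}
  [6] u=5 | in 1011 | out 1000 | ==
  [7] u=0 | in 1011 | out 1001 | prev 0001 | push {4}
  [8] u=1 | in 1111 | out 1000 | ==
  [9] u=2 | in 1011 | out 1011 | ==
  [10] u=4 | in 1011 | out 1111 | ==

Converged values:
  [0] 1001
  [1] 1000
  [2] 1011
  [3] 1011
  [4] 1111
  [5] 1000

10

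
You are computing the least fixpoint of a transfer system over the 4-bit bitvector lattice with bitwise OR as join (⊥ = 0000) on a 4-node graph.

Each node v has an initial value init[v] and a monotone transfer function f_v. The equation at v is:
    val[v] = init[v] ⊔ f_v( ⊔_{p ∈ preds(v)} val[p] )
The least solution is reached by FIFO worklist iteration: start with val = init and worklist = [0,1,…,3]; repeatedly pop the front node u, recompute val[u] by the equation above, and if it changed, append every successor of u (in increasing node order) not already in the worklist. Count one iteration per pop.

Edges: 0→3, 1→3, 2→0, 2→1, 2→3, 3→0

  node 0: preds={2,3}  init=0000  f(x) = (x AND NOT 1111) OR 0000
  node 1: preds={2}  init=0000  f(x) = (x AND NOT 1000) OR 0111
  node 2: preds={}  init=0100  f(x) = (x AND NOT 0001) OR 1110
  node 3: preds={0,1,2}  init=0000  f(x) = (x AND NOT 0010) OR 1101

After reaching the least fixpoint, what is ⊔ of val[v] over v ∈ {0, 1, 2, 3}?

Trace (6 dequeues):
  [1] u=0 | in 0100 | out 0000 | ==
  [2] u=1 | in 0100 | out 0111 | prev 0000 | push {}
  [3] u=2 | in 0000 | out 1110 | prev 0100 | push {0,1}
  [4] u=3 | in 1111 | out 1101 | prev 0000 | push {}
  [5] u=0 | in 1111 | out 0000 | ==
  [6] u=1 | in 1110 | out 0111 | ==

Converged values:
  [0] 0000
  [1] 0111
  [2] 1110
  [3] 1101

1111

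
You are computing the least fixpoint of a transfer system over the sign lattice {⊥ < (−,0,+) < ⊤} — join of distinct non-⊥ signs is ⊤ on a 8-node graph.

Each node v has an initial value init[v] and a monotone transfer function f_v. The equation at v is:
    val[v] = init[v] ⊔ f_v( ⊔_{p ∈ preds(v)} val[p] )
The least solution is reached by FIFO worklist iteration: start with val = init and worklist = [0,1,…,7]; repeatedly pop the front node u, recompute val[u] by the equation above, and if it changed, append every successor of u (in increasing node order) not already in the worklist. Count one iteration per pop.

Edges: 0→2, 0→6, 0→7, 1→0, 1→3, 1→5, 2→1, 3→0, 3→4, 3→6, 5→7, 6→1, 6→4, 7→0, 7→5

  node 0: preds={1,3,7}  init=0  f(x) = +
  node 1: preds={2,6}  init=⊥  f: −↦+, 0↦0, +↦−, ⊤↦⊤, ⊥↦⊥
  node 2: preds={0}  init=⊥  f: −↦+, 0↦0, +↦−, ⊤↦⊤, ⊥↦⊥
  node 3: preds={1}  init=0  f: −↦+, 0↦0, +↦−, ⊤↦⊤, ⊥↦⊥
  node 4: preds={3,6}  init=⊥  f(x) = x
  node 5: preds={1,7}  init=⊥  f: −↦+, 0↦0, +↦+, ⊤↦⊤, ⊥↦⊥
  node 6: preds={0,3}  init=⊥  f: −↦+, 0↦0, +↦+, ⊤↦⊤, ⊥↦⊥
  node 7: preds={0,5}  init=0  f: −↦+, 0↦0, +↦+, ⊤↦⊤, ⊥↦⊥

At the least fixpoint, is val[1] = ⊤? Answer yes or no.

yes

Iteration log — 17 steps:
  step 1. node 0  ⊔preds=0  new=⊤  old=0  +wl: 
  step 2. node 1  ⊔preds=⊥  new=⊥  stable
  step 3. node 2  ⊔preds=⊤  new=⊤  old=⊥  +wl: 1
  step 4. node 3  ⊔preds=⊥  new=0  stable
  step 5. node 4  ⊔preds=0  new=0  old=⊥  +wl: 
  step 6. node 5  ⊔preds=0  new=0  old=⊥  +wl: 
  step 7. node 6  ⊔preds=⊤  new=⊤  old=⊥  +wl: 4
  step 8. node 7  ⊔preds=⊤  new=⊤  old=0  +wl: 0,5
  step 9. node 1  ⊔preds=⊤  new=⊤  old=⊥  +wl: 3
  step 10. node 4  ⊔preds=⊤  new=⊤  old=0  +wl: 
  step 11. node 0  ⊔preds=⊤  new=⊤  stable
  step 12. node 5  ⊔preds=⊤  new=⊤  old=0  +wl: 7
  step 13. node 3  ⊔preds=⊤  new=⊤  old=0  +wl: 0,4,6
  step 14. node 7  ⊔preds=⊤  new=⊤  stable
  step 15. node 0  ⊔preds=⊤  new=⊤  stable
  step 16. node 4  ⊔preds=⊤  new=⊤  stable
  step 17. node 6  ⊔preds=⊤  new=⊤  stable

Least fixpoint reached:
  node 0: ⊤
  node 1: ⊤
  node 2: ⊤
  node 3: ⊤
  node 4: ⊤
  node 5: ⊤
  node 6: ⊤
  node 7: ⊤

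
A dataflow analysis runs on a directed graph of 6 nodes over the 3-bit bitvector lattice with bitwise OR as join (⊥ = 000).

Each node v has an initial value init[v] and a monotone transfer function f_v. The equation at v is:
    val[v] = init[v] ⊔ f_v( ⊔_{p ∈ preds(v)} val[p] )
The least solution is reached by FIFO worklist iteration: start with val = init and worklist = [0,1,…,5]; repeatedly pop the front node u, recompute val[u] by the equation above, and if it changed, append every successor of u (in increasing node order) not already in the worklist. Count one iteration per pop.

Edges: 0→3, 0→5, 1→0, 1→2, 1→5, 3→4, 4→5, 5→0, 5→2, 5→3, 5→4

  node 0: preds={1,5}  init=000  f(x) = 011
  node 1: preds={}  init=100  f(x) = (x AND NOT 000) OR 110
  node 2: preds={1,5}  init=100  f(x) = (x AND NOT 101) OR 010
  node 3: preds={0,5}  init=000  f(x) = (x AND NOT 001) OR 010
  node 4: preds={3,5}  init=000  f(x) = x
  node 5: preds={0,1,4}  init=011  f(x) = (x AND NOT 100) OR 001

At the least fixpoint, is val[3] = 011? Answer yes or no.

no

Trace (7 dequeues):
  [1] u=0 | in 111 | out 011 | prev 000 | push {}
  [2] u=1 | in 000 | out 110 | prev 100 | push {0}
  [3] u=2 | in 111 | out 110 | prev 100 | push {}
  [4] u=3 | in 011 | out 010 | prev 000 | push {}
  [5] u=4 | in 011 | out 011 | prev 000 | push {}
  [6] u=5 | in 111 | out 011 | ==
  [7] u=0 | in 111 | out 011 | ==

Converged values:
  [0] 011
  [1] 110
  [2] 110
  [3] 010
  [4] 011
  [5] 011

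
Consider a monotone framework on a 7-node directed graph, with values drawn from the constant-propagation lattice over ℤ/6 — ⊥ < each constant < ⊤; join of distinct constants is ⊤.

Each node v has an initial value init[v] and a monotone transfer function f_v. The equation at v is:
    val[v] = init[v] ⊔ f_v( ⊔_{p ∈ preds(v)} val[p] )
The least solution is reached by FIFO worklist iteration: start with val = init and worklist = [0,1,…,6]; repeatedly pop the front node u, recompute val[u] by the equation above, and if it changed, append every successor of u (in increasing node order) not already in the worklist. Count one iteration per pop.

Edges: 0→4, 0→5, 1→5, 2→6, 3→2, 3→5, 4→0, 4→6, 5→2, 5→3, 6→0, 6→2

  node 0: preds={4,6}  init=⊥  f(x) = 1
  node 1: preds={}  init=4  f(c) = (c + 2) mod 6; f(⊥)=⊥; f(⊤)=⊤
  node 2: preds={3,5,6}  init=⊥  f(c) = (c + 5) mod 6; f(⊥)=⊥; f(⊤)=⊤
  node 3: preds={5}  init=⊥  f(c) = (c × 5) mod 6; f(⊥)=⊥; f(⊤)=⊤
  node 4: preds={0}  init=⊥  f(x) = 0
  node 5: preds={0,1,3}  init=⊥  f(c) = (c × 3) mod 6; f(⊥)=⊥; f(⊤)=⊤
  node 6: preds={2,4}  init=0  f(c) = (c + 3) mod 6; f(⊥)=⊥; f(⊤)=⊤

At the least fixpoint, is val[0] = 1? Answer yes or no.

Iteration log — 13 steps:
  step 1. node 0  ⊔preds=0  new=1  old=⊥  +wl: 
  step 2. node 1  ⊔preds=⊥  new=4  stable
  step 3. node 2  ⊔preds=0  new=5  old=⊥  +wl: 
  step 4. node 3  ⊔preds=⊥  new=⊥  stable
  step 5. node 4  ⊔preds=1  new=0  old=⊥  +wl: 0
  step 6. node 5  ⊔preds=⊤  new=⊤  old=⊥  +wl: 2,3
  step 7. node 6  ⊔preds=⊤  new=⊤  old=0  +wl: 
  step 8. node 0  ⊔preds=⊤  new=1  stable
  step 9. node 2  ⊔preds=⊤  new=⊤  old=5  +wl: 6
  step 10. node 3  ⊔preds=⊤  new=⊤  old=⊥  +wl: 2,5
  step 11. node 6  ⊔preds=⊤  new=⊤  stable
  step 12. node 2  ⊔preds=⊤  new=⊤  stable
  step 13. node 5  ⊔preds=⊤  new=⊤  stable

Least fixpoint reached:
  node 0: 1
  node 1: 4
  node 2: ⊤
  node 3: ⊤
  node 4: 0
  node 5: ⊤
  node 6: ⊤

yes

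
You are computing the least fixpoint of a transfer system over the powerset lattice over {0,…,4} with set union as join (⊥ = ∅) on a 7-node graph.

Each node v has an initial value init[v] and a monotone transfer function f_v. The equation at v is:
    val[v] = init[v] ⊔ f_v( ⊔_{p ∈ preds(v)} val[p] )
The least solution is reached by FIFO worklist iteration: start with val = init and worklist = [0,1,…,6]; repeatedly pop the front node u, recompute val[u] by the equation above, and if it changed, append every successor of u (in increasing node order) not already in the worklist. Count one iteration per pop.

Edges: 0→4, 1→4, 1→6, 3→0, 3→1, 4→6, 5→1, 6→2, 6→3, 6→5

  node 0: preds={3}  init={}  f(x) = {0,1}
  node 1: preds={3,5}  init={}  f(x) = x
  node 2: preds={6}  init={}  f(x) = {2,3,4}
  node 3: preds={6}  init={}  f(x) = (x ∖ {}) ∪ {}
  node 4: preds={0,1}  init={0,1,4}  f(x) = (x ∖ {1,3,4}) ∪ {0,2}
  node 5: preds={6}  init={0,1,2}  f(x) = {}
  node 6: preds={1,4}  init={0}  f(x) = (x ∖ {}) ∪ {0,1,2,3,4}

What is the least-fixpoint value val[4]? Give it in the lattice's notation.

Iteration log — 16 steps:
  step 1. node 0  ⊔preds={}  new={0,1}  old={}  +wl: 
  step 2. node 1  ⊔preds={0,1,2}  new={0,1,2}  old={}  +wl: 
  step 3. node 2  ⊔preds={0}  new={2,3,4}  old={}  +wl: 
  step 4. node 3  ⊔preds={0}  new={0}  old={}  +wl: 0,1
  step 5. node 4  ⊔preds={0,1,2}  new={0,1,2,4}  old={0,1,4}  +wl: 
  step 6. node 5  ⊔preds={0}  new={0,1,2}  stable
  step 7. node 6  ⊔preds={0,1,2,4}  new={0,1,2,3,4}  old={0}  +wl: 2,3,5
  step 8. node 0  ⊔preds={0}  new={0,1}  stable
  step 9. node 1  ⊔preds={0,1,2}  new={0,1,2}  stable
  step 10. node 2  ⊔preds={0,1,2,3,4}  new={2,3,4}  stable
  step 11. node 3  ⊔preds={0,1,2,3,4}  new={0,1,2,3,4}  old={0}  +wl: 0,1
  step 12. node 5  ⊔preds={0,1,2,3,4}  new={0,1,2}  stable
  step 13. node 0  ⊔preds={0,1,2,3,4}  new={0,1}  stable
  step 14. node 1  ⊔preds={0,1,2,3,4}  new={0,1,2,3,4}  old={0,1,2}  +wl: 4,6
  step 15. node 4  ⊔preds={0,1,2,3,4}  new={0,1,2,4}  stable
  step 16. node 6  ⊔preds={0,1,2,3,4}  new={0,1,2,3,4}  stable

Least fixpoint reached:
  node 0: {0,1}
  node 1: {0,1,2,3,4}
  node 2: {2,3,4}
  node 3: {0,1,2,3,4}
  node 4: {0,1,2,4}
  node 5: {0,1,2}
  node 6: {0,1,2,3,4}

{0,1,2,4}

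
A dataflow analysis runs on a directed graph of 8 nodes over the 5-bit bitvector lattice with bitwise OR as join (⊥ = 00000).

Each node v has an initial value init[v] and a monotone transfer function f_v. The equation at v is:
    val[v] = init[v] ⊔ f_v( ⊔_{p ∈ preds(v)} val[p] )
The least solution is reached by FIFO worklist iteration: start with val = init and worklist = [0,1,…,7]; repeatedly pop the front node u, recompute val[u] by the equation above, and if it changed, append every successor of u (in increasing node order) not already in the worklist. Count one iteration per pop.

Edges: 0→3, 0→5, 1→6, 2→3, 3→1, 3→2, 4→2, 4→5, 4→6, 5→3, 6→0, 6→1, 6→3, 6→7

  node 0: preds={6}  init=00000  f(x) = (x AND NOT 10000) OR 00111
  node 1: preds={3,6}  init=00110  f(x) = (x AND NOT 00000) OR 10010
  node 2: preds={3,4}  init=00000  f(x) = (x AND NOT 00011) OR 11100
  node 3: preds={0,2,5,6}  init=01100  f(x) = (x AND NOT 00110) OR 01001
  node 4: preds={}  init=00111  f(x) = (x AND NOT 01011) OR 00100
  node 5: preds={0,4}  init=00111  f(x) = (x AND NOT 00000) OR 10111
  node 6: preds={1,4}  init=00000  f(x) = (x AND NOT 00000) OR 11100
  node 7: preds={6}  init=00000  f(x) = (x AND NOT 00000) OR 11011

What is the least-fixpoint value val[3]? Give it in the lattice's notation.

Trace (16 dequeues):
  [1] u=0 | in 00000 | out 00111 | prev 00000 | push {}
  [2] u=1 | in 01100 | out 11110 | prev 00110 | push {}
  [3] u=2 | in 01111 | out 11100 | prev 00000 | push {}
  [4] u=3 | in 11111 | out 11101 | prev 01100 | push {1,2}
  [5] u=4 | in 00000 | out 00111 | ==
  [6] u=5 | in 00111 | out 10111 | prev 00111 | push {3}
  [7] u=6 | in 11111 | out 11111 | prev 00000 | push {0}
  [8] u=7 | in 11111 | out 11111 | prev 00000 | push {}
  [9] u=1 | in 11111 | out 11111 | prev 11110 | push {6}
  [10] u=2 | in 11111 | out 11100 | ==
  [11] u=3 | in 11111 | out 11101 | ==
  [12] u=0 | in 11111 | out 01111 | prev 00111 | push {3,5}
  [13] u=6 | in 11111 | out 11111 | ==
  [14] u=3 | in 11111 | out 11101 | ==
  [15] u=5 | in 01111 | out 11111 | prev 10111 | push {3}
  [16] u=3 | in 11111 | out 11101 | ==

Converged values:
  [0] 01111
  [1] 11111
  [2] 11100
  [3] 11101
  [4] 00111
  [5] 11111
  [6] 11111
  [7] 11111

11101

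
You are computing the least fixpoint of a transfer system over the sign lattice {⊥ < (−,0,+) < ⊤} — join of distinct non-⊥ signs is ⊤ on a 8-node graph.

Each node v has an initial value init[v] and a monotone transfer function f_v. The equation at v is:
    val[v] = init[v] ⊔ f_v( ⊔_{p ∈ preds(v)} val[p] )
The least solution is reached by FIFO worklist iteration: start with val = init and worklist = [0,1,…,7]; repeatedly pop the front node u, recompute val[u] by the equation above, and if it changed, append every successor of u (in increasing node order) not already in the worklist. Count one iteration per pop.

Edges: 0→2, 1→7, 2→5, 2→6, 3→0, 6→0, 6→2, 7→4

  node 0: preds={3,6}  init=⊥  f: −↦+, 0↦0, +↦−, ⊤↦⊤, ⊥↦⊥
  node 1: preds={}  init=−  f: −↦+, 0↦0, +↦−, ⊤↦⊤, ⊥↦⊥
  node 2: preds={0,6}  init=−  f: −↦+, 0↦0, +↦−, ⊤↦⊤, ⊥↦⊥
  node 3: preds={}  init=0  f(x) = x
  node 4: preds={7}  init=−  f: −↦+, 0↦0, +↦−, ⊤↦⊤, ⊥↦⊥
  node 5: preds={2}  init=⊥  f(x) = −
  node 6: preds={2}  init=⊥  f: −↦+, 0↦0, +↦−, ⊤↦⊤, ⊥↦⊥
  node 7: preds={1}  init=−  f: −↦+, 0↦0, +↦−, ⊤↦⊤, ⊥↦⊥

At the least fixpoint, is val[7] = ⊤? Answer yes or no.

yes

Iteration log — 11 steps:
  step 1. node 0  ⊔preds=0  new=0  old=⊥  +wl: 
  step 2. node 1  ⊔preds=⊥  new=−  stable
  step 3. node 2  ⊔preds=0  new=⊤  old=−  +wl: 
  step 4. node 3  ⊔preds=⊥  new=0  stable
  step 5. node 4  ⊔preds=−  new=⊤  old=−  +wl: 
  step 6. node 5  ⊔preds=⊤  new=−  old=⊥  +wl: 
  step 7. node 6  ⊔preds=⊤  new=⊤  old=⊥  +wl: 0,2
  step 8. node 7  ⊔preds=−  new=⊤  old=−  +wl: 4
  step 9. node 0  ⊔preds=⊤  new=⊤  old=0  +wl: 
  step 10. node 2  ⊔preds=⊤  new=⊤  stable
  step 11. node 4  ⊔preds=⊤  new=⊤  stable

Least fixpoint reached:
  node 0: ⊤
  node 1: −
  node 2: ⊤
  node 3: 0
  node 4: ⊤
  node 5: −
  node 6: ⊤
  node 7: ⊤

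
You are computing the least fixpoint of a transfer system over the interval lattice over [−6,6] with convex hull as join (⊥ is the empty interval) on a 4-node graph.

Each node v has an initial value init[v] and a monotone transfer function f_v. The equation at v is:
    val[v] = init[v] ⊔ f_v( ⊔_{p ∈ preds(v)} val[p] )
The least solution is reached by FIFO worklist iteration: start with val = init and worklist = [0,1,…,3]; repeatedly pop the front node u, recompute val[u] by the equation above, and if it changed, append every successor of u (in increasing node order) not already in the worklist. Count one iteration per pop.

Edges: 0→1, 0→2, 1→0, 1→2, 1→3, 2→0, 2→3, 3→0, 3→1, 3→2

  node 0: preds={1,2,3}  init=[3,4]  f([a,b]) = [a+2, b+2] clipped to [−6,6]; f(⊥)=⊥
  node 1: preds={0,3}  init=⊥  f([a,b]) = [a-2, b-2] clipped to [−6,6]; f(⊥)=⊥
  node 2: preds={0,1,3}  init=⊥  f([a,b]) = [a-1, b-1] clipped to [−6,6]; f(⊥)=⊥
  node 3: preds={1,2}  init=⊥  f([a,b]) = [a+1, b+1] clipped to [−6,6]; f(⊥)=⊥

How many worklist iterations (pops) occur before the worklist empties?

21

Trace (21 dequeues):
  [1] u=0 | in ⊥ | out [3,4] | ==
  [2] u=1 | in [3,4] | out [1,2] | prev ⊥ | push {0}
  [3] u=2 | in [1,4] | out [0,3] | prev ⊥ | push {}
  [4] u=3 | in [0,3] | out [1,4] | prev ⊥ | push {1,2}
  [5] u=0 | in [0,4] | out [2,6] | prev [3,4] | push {}
  [6] u=1 | in [1,6] | out [-1,4] | prev [1,2] | push {0,3}
  [7] u=2 | in [-1,6] | out [-2,5] | prev [0,3] | push {}
  [8] u=0 | in [-2,5] | out [0,6] | prev [2,6] | push {1,2}
  [9] u=3 | in [-2,5] | out [-1,6] | prev [1,4] | push {0}
  [10] u=1 | in [-1,6] | out [-3,4] | prev [-1,4] | push {3}
  [11] u=2 | in [-3,6] | out [-4,5] | prev [-2,5] | push {}
  [12] u=0 | in [-4,6] | out [-2,6] | prev [0,6] | push {1,2}
  [13] u=3 | in [-4,5] | out [-3,6] | prev [-1,6] | push {0}
  [14] u=1 | in [-3,6] | out [-5,4] | prev [-3,4] | push {3}
  [15] u=2 | in [-5,6] | out [-6,5] | prev [-4,5] | push {}
  [16] u=0 | in [-6,6] | out [-4,6] | prev [-2,6] | push {1,2}
  [17] u=3 | in [-6,5] | out [-5,6] | prev [-3,6] | push {0}
  [18] u=1 | in [-5,6] | out [-6,4] | prev [-5,4] | push {3}
  [19] u=2 | in [-6,6] | out [-6,5] | ==
  [20] u=0 | in [-6,6] | out [-4,6] | ==
  [21] u=3 | in [-6,5] | out [-5,6] | ==

Converged values:
  [0] [-4,6]
  [1] [-6,4]
  [2] [-6,5]
  [3] [-5,6]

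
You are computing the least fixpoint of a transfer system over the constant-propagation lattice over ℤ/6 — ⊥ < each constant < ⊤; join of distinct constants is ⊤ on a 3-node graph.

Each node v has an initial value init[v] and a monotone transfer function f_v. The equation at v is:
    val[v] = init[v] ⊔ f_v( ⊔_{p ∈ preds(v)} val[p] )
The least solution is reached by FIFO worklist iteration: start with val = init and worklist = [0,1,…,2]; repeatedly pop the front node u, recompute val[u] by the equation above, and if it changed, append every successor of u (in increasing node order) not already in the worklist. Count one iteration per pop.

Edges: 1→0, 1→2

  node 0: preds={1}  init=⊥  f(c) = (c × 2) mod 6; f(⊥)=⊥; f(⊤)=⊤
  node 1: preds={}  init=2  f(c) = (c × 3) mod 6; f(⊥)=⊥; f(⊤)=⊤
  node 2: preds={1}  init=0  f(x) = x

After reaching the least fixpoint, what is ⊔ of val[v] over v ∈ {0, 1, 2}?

Worklist (3 pops):
  #1 pop 0: in=2 → 4 (was ⊥); enqueue []
  #2 pop 1: in=⊥ → 2 (no change)
  #3 pop 2: in=2 → ⊤ (was 0); enqueue []

Fixpoint:
  val[0] = 4
  val[1] = 2
  val[2] = ⊤

⊤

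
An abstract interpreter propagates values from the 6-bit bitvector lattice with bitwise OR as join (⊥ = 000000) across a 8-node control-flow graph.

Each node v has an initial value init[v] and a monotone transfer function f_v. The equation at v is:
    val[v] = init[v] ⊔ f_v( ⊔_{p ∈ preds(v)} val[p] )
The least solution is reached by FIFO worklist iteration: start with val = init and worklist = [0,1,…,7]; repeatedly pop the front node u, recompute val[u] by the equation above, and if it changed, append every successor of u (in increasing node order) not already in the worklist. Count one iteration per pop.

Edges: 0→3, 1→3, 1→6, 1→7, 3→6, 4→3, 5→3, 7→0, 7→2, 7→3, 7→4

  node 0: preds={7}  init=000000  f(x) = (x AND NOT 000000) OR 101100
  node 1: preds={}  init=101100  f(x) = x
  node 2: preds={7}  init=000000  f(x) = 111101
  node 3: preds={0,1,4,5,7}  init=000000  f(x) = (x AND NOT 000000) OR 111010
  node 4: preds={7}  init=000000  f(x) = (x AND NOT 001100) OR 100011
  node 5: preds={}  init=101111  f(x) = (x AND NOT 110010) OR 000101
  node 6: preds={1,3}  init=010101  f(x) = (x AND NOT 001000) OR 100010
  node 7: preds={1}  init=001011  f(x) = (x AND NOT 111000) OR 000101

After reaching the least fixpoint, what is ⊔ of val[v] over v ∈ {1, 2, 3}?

Trace (12 dequeues):
  [1] u=0 | in 001011 | out 101111 | prev 000000 | push {}
  [2] u=1 | in 000000 | out 101100 | ==
  [3] u=2 | in 001011 | out 111101 | prev 000000 | push {}
  [4] u=3 | in 101111 | out 111111 | prev 000000 | push {}
  [5] u=4 | in 001011 | out 100011 | prev 000000 | push {3}
  [6] u=5 | in 000000 | out 101111 | ==
  [7] u=6 | in 111111 | out 110111 | prev 010101 | push {}
  [8] u=7 | in 101100 | out 001111 | prev 001011 | push {0,2,4}
  [9] u=3 | in 101111 | out 111111 | ==
  [10] u=0 | in 001111 | out 101111 | ==
  [11] u=2 | in 001111 | out 111101 | ==
  [12] u=4 | in 001111 | out 100011 | ==

Converged values:
  [0] 101111
  [1] 101100
  [2] 111101
  [3] 111111
  [4] 100011
  [5] 101111
  [6] 110111
  [7] 001111

111111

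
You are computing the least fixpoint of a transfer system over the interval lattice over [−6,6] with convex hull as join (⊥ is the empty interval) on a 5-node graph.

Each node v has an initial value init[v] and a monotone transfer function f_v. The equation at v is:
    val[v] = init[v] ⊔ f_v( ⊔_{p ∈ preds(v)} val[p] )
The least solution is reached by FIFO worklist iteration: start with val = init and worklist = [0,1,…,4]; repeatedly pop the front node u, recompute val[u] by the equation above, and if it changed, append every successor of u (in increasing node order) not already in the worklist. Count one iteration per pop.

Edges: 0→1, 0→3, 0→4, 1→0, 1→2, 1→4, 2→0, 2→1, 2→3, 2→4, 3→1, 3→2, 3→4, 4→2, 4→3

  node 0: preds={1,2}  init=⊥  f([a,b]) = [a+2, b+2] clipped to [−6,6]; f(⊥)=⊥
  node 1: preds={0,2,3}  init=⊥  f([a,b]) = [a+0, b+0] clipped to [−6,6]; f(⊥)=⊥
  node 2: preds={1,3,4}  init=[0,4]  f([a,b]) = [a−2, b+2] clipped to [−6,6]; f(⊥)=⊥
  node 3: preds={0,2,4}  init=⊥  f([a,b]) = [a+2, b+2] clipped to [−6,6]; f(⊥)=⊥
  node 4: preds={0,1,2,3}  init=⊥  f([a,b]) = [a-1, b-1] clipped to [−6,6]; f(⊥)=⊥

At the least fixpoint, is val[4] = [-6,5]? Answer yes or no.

yes

Trace (21 dequeues):
  [1] u=0 | in [0,4] | out [2,6] | prev ⊥ | push {}
  [2] u=1 | in [0,6] | out [0,6] | prev ⊥ | push {0}
  [3] u=2 | in [0,6] | out [-2,6] | prev [0,4] | push {1}
  [4] u=3 | in [-2,6] | out [0,6] | prev ⊥ | push {2}
  [5] u=4 | in [-2,6] | out [-3,5] | prev ⊥ | push {3}
  [6] u=0 | in [-2,6] | out [0,6] | prev [2,6] | push {4}
  [7] u=1 | in [-2,6] | out [-2,6] | prev [0,6] | push {0}
  [8] u=2 | in [-3,6] | out [-5,6] | prev [-2,6] | push {1}
  [9] u=3 | in [-5,6] | out [-3,6] | prev [0,6] | push {2}
  [10] u=4 | in [-5,6] | out [-6,5] | prev [-3,5] | push {3}
  [11] u=0 | in [-5,6] | out [-3,6] | prev [0,6] | push {4}
  [12] u=1 | in [-5,6] | out [-5,6] | prev [-2,6] | push {0}
  [13] u=2 | in [-6,6] | out [-6,6] | prev [-5,6] | push {1}
  [14] u=3 | in [-6,6] | out [-4,6] | prev [-3,6] | push {2}
  [15] u=4 | in [-6,6] | out [-6,5] | ==
  [16] u=0 | in [-6,6] | out [-4,6] | prev [-3,6] | push {3,4}
  [17] u=1 | in [-6,6] | out [-6,6] | prev [-5,6] | push {0}
  [18] u=2 | in [-6,6] | out [-6,6] | ==
  [19] u=3 | in [-6,6] | out [-4,6] | ==
  [20] u=4 | in [-6,6] | out [-6,5] | ==
  [21] u=0 | in [-6,6] | out [-4,6] | ==

Converged values:
  [0] [-4,6]
  [1] [-6,6]
  [2] [-6,6]
  [3] [-4,6]
  [4] [-6,5]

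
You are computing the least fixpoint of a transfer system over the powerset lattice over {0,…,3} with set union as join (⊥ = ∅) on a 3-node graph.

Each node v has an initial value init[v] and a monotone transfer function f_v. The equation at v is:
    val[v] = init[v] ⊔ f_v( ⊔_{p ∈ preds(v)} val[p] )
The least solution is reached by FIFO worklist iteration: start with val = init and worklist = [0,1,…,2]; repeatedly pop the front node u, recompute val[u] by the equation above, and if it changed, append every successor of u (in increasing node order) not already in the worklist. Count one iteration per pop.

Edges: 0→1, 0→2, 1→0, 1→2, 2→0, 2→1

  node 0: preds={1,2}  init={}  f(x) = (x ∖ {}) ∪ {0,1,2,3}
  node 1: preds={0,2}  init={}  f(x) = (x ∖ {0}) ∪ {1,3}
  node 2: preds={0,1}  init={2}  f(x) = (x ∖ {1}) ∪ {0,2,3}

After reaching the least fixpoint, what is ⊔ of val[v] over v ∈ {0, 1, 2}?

Worklist (5 pops):
  #1 pop 0: in={2} → {0,1,2,3} (was {}); enqueue []
  #2 pop 1: in={0,1,2,3} → {1,2,3} (was {}); enqueue [0]
  #3 pop 2: in={0,1,2,3} → {0,2,3} (was {2}); enqueue [1]
  #4 pop 0: in={0,1,2,3} → {0,1,2,3} (no change)
  #5 pop 1: in={0,1,2,3} → {1,2,3} (no change)

Fixpoint:
  val[0] = {0,1,2,3}
  val[1] = {1,2,3}
  val[2] = {0,2,3}

{0,1,2,3}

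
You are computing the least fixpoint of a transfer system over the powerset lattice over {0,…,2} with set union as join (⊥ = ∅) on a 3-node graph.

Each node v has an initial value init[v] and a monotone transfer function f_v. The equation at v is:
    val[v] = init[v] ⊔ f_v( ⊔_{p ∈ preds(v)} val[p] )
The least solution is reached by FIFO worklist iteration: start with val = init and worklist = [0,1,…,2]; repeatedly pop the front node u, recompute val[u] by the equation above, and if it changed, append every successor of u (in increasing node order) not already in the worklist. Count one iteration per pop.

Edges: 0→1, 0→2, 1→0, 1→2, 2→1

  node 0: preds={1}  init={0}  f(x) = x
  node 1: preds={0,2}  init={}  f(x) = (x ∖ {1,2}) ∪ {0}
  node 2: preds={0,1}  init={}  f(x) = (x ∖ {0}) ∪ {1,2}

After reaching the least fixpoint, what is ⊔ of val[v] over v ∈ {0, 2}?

Worklist (5 pops):
  #1 pop 0: in={} → {0} (no change)
  #2 pop 1: in={0} → {0} (was {}); enqueue [0]
  #3 pop 2: in={0} → {1,2} (was {}); enqueue [1]
  #4 pop 0: in={0} → {0} (no change)
  #5 pop 1: in={0,1,2} → {0} (no change)

Fixpoint:
  val[0] = {0}
  val[1] = {0}
  val[2] = {1,2}

{0,1,2}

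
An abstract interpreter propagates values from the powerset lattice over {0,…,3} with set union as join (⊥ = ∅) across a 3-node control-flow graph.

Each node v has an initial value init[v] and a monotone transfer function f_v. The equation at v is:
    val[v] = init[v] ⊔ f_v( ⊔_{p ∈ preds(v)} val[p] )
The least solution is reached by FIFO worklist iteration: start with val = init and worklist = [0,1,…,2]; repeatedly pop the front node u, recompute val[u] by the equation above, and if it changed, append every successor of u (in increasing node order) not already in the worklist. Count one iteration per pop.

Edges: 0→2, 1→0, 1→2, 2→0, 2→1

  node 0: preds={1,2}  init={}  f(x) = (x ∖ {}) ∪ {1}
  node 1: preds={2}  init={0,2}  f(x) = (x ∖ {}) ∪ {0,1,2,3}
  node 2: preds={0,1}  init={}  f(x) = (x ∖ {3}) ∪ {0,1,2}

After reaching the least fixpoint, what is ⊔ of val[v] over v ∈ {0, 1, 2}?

Trace (6 dequeues):
  [1] u=0 | in {0,2} | out {0,1,2} | prev {} | push {}
  [2] u=1 | in {} | out {0,1,2,3} | prev {0,2} | push {0}
  [3] u=2 | in {0,1,2,3} | out {0,1,2} | prev {} | push {1}
  [4] u=0 | in {0,1,2,3} | out {0,1,2,3} | prev {0,1,2} | push {2}
  [5] u=1 | in {0,1,2} | out {0,1,2,3} | ==
  [6] u=2 | in {0,1,2,3} | out {0,1,2} | ==

Converged values:
  [0] {0,1,2,3}
  [1] {0,1,2,3}
  [2] {0,1,2}

{0,1,2,3}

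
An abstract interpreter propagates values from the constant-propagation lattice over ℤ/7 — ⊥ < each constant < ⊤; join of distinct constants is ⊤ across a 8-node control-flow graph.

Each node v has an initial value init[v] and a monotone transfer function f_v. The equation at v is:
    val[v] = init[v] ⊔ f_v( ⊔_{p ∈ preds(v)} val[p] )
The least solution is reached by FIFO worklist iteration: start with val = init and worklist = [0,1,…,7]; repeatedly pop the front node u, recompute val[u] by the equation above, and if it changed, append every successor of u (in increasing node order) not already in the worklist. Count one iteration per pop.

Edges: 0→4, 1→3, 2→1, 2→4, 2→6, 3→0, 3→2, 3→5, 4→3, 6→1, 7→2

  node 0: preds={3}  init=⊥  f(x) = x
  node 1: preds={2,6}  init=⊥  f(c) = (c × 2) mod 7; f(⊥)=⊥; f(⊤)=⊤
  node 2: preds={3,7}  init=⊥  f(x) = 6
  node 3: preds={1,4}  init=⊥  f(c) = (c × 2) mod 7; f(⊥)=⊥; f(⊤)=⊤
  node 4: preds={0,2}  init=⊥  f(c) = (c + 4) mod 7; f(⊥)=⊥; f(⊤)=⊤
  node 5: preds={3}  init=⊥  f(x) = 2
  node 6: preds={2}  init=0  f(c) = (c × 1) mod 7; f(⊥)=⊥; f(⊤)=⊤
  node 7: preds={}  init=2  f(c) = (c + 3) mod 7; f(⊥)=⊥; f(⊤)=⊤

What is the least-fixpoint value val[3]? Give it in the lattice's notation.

⊤

Iteration log — 18 steps:
  step 1. node 0  ⊔preds=⊥  new=⊥  stable
  step 2. node 1  ⊔preds=0  new=0  old=⊥  +wl: 
  step 3. node 2  ⊔preds=2  new=6  old=⊥  +wl: 1
  step 4. node 3  ⊔preds=0  new=0  old=⊥  +wl: 0,2
  step 5. node 4  ⊔preds=6  new=3  old=⊥  +wl: 3
  step 6. node 5  ⊔preds=0  new=2  old=⊥  +wl: 
  step 7. node 6  ⊔preds=6  new=⊤  old=0  +wl: 
  step 8. node 7  ⊔preds=⊥  new=2  stable
  step 9. node 1  ⊔preds=⊤  new=⊤  old=0  +wl: 
  step 10. node 0  ⊔preds=0  new=0  old=⊥  +wl: 4
  step 11. node 2  ⊔preds=⊤  new=6  stable
  step 12. node 3  ⊔preds=⊤  new=⊤  old=0  +wl: 0,2,5
  step 13. node 4  ⊔preds=⊤  new=⊤  old=3  +wl: 3
  step 14. node 0  ⊔preds=⊤  new=⊤  old=0  +wl: 4
  step 15. node 2  ⊔preds=⊤  new=6  stable
  step 16. node 5  ⊔preds=⊤  new=2  stable
  step 17. node 3  ⊔preds=⊤  new=⊤  stable
  step 18. node 4  ⊔preds=⊤  new=⊤  stable

Least fixpoint reached:
  node 0: ⊤
  node 1: ⊤
  node 2: 6
  node 3: ⊤
  node 4: ⊤
  node 5: 2
  node 6: ⊤
  node 7: 2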